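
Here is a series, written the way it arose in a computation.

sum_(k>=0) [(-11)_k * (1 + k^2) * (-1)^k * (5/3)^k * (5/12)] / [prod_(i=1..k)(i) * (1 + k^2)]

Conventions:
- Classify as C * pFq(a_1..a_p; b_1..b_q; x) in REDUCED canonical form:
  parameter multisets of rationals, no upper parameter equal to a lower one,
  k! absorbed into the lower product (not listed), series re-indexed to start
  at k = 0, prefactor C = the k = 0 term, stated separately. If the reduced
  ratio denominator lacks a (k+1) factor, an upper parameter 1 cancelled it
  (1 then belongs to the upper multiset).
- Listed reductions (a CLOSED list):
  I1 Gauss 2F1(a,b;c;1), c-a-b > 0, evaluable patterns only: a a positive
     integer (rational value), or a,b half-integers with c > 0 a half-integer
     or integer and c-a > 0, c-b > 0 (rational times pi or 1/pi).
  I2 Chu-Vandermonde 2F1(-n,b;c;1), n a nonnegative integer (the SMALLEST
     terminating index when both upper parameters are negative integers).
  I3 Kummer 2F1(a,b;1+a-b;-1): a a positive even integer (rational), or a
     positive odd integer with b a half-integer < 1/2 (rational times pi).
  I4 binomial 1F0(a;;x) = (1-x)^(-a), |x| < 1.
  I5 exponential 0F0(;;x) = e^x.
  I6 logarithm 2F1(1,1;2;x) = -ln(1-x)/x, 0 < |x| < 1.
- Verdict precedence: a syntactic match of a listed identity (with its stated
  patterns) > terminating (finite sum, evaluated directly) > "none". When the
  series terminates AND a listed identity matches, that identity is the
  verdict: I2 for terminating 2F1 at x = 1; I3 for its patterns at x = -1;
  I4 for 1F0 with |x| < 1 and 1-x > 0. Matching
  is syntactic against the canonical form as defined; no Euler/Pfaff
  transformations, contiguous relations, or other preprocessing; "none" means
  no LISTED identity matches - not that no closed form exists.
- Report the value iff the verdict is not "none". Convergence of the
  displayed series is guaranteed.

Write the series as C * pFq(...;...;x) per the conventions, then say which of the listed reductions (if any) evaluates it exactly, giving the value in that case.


Canonical form: C = 5/12 times 1F0 with upper {-11}, lower {-}, x = -5/3. Verdict: terminating - no listed pattern fits, but -11 in the upper list cuts the series at k = 11; direct evaluation. Value: 10737418240/531441.

Structural cue: from the first term 5/12: the product of the first k integers (prefactor 5/12) is k!.
Ratio: r(k) = (-5/3) * (k-11) / [(k+1)] ; factor over Q: parameters, x = (-5/3), and C = 5/12.


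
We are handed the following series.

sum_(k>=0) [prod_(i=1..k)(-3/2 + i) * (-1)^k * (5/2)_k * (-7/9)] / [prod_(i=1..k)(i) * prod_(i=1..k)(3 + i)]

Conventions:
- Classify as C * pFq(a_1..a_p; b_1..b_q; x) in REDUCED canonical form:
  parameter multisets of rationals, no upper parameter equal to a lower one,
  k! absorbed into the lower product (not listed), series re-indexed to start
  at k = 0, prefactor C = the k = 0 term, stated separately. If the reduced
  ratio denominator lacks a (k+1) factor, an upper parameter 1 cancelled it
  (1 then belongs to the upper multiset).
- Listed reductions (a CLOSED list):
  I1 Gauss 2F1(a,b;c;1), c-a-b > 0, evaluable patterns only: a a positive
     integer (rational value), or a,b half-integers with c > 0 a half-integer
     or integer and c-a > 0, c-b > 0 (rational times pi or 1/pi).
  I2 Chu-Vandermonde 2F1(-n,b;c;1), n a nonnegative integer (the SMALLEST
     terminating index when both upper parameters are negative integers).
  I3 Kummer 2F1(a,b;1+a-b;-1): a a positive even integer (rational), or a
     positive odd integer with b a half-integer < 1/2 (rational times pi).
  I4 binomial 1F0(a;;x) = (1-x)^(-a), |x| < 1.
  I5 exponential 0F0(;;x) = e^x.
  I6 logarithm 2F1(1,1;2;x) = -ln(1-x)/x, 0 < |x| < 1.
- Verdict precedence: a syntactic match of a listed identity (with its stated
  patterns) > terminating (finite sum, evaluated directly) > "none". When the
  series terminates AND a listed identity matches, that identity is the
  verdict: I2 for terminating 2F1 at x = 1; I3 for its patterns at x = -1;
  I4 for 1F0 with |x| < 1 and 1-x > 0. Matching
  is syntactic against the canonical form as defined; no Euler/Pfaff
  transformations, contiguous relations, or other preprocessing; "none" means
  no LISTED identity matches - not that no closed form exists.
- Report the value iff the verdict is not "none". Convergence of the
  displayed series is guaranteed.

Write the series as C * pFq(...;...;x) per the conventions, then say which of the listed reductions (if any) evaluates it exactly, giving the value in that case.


First insight: from the first term -7/9: the lower running product (prefactor -7/9) is a rising factorial.
Step ratio: r(k) = (-1) * (k-1/2) (k+5/2) / [(k+4) (k+1)] - rational; roots negated = parameters, x = (-1), C = -7/9.

The series (x = -1) is 2F1: upper {-1/2, 5/2}, lower {4}, prefactor -7/9. Verdict: none. A 2F1 with upper {-1/2, 5/2} fits none of I1-I6 at x = -1; the sum runs forever.


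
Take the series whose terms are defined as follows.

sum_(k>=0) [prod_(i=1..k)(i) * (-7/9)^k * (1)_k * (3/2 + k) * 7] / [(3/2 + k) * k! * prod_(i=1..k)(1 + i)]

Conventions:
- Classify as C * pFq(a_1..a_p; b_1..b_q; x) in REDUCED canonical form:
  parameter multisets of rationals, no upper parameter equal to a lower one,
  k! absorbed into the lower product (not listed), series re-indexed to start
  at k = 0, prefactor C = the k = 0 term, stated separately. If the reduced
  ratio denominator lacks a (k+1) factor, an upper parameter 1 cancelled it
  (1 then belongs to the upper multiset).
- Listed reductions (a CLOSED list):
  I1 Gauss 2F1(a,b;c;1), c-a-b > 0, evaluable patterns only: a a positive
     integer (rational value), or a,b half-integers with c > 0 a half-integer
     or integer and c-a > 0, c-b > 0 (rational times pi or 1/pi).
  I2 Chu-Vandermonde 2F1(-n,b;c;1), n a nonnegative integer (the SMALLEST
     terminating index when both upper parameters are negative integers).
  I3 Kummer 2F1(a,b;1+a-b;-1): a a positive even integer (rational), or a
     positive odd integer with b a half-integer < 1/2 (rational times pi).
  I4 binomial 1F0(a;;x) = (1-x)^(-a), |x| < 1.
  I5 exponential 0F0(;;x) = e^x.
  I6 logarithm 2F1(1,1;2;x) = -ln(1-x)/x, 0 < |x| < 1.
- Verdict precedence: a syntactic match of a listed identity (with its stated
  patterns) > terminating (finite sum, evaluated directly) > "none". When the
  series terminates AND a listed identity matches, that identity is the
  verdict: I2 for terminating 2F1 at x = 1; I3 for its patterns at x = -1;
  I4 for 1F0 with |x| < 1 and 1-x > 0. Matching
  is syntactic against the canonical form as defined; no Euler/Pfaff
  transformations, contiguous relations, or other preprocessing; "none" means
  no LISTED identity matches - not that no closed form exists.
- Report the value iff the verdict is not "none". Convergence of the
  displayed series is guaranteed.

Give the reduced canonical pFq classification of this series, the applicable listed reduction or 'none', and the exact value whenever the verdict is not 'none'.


First insight: from the first term 7: k + 3/2 divides numerator and denominator alike; C = 7 after cancelling.
Term ratio: r(k) = (-7/9) * (k+1) (k+1) / [(k+2) (k+1)] - rational in k, leading ratio (-7/9); with t_0 = 7, classification follows.

With C = 7: the canonical form is 2F1(1, 1; 2; -7/9). Verdict: logarithm (I6) fires (the logarithm: parameters (1,1;2), x = -7/9). Value: 9 * ln(16/9).


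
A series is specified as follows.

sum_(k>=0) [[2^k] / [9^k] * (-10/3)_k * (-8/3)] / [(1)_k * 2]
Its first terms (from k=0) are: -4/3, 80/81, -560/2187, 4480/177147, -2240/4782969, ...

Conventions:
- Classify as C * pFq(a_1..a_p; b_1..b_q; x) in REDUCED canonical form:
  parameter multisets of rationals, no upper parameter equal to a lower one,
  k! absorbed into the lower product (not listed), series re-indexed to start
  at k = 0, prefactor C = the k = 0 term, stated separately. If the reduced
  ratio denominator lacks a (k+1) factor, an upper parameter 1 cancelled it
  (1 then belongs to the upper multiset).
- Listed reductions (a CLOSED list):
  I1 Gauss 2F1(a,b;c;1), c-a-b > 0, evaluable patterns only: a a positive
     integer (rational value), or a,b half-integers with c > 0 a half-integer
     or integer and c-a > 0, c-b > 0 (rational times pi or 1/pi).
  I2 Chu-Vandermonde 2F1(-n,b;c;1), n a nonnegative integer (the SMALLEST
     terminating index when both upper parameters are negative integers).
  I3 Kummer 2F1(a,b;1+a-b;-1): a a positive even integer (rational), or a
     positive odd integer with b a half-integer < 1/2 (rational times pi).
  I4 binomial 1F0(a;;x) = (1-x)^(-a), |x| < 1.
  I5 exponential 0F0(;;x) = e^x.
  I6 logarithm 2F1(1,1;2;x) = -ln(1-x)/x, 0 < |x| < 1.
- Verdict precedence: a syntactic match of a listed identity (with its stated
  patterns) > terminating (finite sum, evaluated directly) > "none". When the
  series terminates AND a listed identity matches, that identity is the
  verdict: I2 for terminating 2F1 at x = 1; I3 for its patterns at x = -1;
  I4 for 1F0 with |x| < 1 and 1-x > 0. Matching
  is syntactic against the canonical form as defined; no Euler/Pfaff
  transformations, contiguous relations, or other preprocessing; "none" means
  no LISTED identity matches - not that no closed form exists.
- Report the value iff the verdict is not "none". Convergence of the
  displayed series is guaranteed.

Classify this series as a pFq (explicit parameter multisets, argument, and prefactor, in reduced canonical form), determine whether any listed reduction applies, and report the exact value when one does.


Reduced: x = 2/9, 1F0, upper = {-10/3}, lower = {-}, C = -4/3. Verdict: binomial (I4) matches (the 1F0 binomial series: exponent 10/3, x = 2/9). Hence: (-4/3) * (7/9)^(10/3).

Structural cue: from the first term -4/3: (1)_k (C = -4/3) is k! itself.
Adjacent-term ratio: r(k) = (2/9) * (k-10/3) / [(k+1)] - rational; roots negated = parameters, x = (2/9), C = -4/3.


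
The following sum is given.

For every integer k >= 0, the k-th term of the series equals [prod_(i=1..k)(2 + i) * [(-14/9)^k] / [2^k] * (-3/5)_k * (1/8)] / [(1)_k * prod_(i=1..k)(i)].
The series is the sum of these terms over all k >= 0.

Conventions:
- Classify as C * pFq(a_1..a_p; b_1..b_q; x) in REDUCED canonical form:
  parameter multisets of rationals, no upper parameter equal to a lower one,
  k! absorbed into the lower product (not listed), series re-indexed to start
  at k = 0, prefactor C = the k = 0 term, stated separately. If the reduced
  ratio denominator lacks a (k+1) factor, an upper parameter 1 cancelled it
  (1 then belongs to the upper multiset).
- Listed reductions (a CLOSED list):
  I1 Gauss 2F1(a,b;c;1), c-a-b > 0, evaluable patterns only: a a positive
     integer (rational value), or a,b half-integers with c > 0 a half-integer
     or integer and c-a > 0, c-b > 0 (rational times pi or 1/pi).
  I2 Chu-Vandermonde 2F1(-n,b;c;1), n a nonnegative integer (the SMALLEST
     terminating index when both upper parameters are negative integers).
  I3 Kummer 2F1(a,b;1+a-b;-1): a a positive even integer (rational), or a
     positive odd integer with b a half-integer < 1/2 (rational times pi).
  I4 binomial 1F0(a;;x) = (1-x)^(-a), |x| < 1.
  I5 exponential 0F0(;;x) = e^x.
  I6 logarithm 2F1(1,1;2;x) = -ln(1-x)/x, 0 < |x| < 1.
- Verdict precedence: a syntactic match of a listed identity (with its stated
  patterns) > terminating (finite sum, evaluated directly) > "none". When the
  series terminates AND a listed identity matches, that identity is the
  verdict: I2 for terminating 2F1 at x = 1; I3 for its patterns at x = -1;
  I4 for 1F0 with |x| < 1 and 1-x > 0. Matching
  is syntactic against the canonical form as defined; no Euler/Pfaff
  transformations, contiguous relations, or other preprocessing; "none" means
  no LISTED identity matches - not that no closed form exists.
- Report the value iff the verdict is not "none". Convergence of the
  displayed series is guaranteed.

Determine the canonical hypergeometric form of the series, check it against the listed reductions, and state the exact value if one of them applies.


At argument -7/9: a 2F1 with upper {-3/5, 3}, lower {1}, scaled by C = 1/8. Verdict: none here - no I1-I6 shape fits x = -7/9 with lower {1}.

Key step: x = (-7/9) and the product of the first k integers (C = 1/8, x = -7/9) is k!.
Adjacent-term ratio: r(k) = (-7/9) * (k-3/5) (k+3) / [(k+1) (k+1)] - rational; roots negated = parameters, x = (-7/9), C = 1/8.


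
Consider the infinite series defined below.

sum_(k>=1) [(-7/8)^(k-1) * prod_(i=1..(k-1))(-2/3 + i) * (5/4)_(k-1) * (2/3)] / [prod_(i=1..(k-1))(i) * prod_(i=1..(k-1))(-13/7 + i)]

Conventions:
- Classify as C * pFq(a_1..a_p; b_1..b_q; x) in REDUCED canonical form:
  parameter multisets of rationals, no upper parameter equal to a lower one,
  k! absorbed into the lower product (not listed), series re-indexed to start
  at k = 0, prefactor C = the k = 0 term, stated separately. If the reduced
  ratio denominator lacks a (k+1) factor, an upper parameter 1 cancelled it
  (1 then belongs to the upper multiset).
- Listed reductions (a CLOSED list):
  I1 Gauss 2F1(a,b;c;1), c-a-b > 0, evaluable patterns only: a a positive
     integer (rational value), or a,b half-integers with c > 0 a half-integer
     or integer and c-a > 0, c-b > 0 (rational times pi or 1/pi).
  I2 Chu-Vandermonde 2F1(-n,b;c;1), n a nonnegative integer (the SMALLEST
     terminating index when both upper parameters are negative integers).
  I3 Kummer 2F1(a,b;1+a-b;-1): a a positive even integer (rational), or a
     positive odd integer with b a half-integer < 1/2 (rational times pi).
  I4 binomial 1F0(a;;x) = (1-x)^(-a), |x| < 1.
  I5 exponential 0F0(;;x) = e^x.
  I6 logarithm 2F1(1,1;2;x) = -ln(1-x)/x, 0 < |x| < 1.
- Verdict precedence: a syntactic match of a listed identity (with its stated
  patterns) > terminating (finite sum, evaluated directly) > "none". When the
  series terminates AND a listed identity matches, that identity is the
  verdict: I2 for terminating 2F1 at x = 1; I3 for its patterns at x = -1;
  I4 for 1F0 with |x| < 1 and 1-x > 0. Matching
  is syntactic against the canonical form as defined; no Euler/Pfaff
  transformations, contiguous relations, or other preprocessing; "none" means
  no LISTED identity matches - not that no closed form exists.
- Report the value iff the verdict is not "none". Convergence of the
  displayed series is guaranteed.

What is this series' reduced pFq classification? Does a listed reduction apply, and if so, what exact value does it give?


The series (x = -7/8) is 2F1: upper {1/3, 5/4}, lower {-6/7}, prefactor 2/3. Verdict: none. A 2F1 with upper {1/3, 5/4} fits none of I1-I6 at x = -7/8; the sum runs forever.

The tell: x = (-7/8) and the lower running product (C = 2/3) is a rising factorial.
Ratio: r(k) = (-7/8) * (k+1/3) (k+5/4) / [(k-6/7) (k+1)] - rational in k, leading ratio (-7/8); with t_0 = 2/3, classification follows.


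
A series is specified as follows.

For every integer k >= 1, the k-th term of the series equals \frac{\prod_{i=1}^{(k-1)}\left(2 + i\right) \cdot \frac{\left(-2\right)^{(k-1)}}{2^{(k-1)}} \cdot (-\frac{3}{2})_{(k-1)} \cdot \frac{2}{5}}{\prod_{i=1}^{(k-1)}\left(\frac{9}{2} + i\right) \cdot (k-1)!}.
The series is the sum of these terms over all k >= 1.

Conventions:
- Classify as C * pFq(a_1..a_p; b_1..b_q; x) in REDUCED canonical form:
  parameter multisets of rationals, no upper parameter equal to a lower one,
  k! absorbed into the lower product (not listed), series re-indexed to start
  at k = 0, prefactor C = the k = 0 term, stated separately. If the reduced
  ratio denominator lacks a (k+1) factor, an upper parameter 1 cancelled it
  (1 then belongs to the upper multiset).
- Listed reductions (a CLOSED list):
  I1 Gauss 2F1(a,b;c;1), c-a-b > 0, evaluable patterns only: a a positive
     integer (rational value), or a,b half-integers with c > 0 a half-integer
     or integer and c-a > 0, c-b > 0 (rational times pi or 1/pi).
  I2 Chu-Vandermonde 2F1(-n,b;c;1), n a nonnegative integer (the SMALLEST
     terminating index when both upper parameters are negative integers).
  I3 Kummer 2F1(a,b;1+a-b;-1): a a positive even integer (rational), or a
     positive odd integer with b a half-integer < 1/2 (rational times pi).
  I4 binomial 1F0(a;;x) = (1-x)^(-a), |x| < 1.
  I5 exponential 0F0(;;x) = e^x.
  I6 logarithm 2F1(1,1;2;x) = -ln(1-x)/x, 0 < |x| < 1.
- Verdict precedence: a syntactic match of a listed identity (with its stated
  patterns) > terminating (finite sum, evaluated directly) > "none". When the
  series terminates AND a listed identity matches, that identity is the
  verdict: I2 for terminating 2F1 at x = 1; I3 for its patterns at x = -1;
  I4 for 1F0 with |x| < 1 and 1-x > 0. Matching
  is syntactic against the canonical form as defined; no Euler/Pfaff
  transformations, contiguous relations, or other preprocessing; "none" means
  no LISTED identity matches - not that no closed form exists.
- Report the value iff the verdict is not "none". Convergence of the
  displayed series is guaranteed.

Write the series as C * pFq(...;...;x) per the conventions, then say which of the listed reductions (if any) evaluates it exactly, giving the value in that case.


Prefactor \frac{2}{5}, argument -1: 2F1 with upper {-\frac{3}{2}, 3} over lower {\frac{11}{2}}. Verdict (x = -1): Kummer (I3) applies (x = -1; c = \frac{11}{2} equals 1+a-b for upper {-\frac{3}{2}, 3}: listed pattern). Value: \frac{63}{256} \cdot \pi.

The tell: with t_0 = \frac{2}{5}, the running product (prefactor 2/5) telescopes to a rising factorial.
Ratio: r(k) = -1 * (k-\frac{3}{2}) (k+3) / [(k+\frac{11}{2}) (k+1)] - rational; roots negated = parameters, x = -1, C = \frac{2}{5}.


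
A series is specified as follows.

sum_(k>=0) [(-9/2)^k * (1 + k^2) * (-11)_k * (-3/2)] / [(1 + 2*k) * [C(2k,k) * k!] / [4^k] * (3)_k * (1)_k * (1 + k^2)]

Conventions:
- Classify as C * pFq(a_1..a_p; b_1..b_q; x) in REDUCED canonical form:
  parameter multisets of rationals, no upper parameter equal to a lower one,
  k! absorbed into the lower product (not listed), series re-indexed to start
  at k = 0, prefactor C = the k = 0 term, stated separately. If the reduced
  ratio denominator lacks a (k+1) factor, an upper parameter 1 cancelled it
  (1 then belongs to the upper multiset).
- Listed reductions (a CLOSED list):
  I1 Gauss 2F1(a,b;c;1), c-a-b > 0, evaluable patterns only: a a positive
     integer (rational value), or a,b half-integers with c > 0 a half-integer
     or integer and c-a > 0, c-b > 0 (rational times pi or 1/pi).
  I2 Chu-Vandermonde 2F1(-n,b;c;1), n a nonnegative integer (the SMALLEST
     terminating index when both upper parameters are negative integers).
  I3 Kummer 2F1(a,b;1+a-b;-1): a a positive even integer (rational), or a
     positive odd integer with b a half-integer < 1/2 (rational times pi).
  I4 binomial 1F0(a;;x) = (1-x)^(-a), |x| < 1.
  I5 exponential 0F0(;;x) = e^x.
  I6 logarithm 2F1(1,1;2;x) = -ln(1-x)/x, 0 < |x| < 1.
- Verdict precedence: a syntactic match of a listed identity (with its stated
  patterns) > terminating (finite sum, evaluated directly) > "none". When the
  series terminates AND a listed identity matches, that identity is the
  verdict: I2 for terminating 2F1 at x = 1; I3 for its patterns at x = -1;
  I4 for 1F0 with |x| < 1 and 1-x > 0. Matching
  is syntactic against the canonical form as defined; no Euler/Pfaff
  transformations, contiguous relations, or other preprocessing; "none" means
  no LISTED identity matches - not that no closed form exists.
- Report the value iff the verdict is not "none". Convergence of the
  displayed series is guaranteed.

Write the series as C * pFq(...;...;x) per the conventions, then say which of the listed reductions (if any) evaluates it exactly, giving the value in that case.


With C = -3/2: the canonical form is 1F2(-11; 3/2, 3; -9/2). Verdict: terminating - the sum ends at index 11 because -11 is a negative integer; exact evaluation follows. Exact value: -1584298888693985043/16674258560960000.

The tell: with t_0 = -3/2, (1)_k (C = -3/2) is k! itself.
Consecutive-term ratio: r(k) = (-9/2) * (k-11) / [(k+3/2) (k+3) (k+1)] - rational in k, leading ratio (-9/2); with t_0 = -3/2, classification follows.


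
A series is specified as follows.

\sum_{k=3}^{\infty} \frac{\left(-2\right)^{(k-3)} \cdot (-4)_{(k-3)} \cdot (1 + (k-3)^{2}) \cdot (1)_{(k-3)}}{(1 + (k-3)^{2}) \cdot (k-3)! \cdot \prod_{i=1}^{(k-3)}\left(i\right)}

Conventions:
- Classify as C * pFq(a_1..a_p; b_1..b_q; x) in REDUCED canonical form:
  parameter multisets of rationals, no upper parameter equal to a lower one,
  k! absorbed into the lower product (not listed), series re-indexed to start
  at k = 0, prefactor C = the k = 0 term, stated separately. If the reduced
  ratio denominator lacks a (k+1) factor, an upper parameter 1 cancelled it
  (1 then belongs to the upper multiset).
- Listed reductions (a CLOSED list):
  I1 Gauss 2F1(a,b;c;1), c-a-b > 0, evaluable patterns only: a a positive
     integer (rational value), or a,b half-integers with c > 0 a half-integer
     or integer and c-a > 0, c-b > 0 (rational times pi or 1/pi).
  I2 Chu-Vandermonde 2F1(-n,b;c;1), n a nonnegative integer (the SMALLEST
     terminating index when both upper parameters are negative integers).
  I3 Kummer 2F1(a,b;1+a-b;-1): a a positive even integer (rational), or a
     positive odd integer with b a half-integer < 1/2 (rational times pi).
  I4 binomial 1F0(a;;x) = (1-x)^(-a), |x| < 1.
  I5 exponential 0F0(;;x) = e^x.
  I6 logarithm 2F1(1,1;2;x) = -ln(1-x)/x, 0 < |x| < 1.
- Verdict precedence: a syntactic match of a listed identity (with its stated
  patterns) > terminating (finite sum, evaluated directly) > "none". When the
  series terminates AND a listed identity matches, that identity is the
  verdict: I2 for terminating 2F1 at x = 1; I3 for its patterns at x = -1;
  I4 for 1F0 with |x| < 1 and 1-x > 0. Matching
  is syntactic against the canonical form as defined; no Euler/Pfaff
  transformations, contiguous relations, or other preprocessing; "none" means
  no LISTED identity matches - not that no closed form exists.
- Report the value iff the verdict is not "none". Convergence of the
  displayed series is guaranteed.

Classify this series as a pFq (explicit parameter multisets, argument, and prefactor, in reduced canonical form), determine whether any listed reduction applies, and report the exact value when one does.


The tell: x = -2 and the lower running product (C = 1, x = -2) is a rising factorial.
Step ratio: r(k) = -2 * (k-4) / [(k+1)] - rational in k, leading ratio -2; with t_0 = 1, classification follows.

Reduced: x = -2, 1F0, upper = {-4}, lower = {-}, C = 1. Verdict: terminating. (-4)_k vanishes past k = 4, leaving a 5-term sum, computed directly. Exact value: 81.


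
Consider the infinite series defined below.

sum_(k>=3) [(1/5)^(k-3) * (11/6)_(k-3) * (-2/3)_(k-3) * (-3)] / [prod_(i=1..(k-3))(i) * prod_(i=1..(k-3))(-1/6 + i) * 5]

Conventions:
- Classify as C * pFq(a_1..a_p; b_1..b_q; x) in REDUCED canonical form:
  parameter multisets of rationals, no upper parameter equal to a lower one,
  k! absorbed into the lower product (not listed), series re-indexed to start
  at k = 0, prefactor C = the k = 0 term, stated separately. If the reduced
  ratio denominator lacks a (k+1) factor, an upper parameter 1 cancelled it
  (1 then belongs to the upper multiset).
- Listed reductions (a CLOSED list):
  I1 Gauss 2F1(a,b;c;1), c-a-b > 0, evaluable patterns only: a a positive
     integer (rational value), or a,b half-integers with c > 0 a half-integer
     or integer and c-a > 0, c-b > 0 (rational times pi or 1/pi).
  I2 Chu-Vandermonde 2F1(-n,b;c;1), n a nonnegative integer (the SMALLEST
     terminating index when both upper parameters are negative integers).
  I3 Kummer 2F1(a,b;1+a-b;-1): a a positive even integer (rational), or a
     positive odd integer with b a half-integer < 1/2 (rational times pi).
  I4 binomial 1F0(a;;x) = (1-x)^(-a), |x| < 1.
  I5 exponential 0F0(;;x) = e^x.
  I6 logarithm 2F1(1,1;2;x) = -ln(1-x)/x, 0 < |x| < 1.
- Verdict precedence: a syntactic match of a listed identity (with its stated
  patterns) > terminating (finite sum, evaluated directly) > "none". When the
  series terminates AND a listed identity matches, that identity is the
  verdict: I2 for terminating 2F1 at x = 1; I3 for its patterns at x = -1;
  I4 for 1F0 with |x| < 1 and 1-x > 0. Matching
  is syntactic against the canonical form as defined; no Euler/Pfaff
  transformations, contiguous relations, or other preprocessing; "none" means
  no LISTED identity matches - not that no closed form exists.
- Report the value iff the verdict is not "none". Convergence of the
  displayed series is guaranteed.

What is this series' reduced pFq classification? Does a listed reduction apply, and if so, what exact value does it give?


Canonical form: C = -3/5 times 2F1 with upper {-2/3, 11/6}, lower {5/6}, x = 1/5. Verdict: none here - no I1-I6 shape fits x = 1/5 with lower {5/6}.

Key step: t_0 = -3/5 here, and the lower running product (C = -3/5, x = 1/5) is a rising factorial.
Step ratio: r(k) = (1/5) * (k-2/3) (k+11/6) / [(k+5/6) (k+1)] - rational in k, leading ratio (1/5); with t_0 = -3/5, classification follows.


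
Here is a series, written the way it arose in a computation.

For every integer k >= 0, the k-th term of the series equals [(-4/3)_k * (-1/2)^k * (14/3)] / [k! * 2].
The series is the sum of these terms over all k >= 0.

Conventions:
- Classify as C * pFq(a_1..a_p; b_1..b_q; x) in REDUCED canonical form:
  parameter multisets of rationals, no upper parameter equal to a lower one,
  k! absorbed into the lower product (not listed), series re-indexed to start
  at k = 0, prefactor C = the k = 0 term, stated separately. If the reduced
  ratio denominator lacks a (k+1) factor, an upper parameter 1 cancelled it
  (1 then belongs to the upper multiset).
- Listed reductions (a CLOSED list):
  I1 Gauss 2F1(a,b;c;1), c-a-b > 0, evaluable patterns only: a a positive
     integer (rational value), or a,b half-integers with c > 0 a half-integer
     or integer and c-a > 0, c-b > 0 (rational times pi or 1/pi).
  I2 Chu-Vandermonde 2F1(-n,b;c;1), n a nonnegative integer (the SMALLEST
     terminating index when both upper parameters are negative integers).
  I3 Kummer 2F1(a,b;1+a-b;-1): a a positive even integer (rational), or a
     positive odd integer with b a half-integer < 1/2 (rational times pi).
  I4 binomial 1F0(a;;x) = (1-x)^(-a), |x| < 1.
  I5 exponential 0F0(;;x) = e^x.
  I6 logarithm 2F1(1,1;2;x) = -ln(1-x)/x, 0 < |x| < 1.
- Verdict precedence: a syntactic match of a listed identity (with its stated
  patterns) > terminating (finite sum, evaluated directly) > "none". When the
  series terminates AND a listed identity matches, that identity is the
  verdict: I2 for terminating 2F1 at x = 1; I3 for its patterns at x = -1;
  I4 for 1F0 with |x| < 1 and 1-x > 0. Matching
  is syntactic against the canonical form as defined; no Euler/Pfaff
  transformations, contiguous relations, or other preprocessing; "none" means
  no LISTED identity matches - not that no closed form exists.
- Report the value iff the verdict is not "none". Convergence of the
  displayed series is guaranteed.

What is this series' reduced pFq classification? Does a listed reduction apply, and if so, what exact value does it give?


At argument -1/2: a 1F0 with upper {-4/3}, lower {-}, scaled by C = 7/3. Verdict: the I4 binomial reduction fires (the 1F0 binomial series: exponent 4/3, x = -1/2). Sum: (7/3) * (3/2)^(4/3).

First insight: t_0 = 7/3 here, and the constant factors (prefactor 7/3) combine into one prefactor.
Adjacent-term ratio: r(k) = (-1/2) * (k-4/3) / [(k+1)] - rational in k, leading ratio (-1/2); with t_0 = 7/3, classification follows.


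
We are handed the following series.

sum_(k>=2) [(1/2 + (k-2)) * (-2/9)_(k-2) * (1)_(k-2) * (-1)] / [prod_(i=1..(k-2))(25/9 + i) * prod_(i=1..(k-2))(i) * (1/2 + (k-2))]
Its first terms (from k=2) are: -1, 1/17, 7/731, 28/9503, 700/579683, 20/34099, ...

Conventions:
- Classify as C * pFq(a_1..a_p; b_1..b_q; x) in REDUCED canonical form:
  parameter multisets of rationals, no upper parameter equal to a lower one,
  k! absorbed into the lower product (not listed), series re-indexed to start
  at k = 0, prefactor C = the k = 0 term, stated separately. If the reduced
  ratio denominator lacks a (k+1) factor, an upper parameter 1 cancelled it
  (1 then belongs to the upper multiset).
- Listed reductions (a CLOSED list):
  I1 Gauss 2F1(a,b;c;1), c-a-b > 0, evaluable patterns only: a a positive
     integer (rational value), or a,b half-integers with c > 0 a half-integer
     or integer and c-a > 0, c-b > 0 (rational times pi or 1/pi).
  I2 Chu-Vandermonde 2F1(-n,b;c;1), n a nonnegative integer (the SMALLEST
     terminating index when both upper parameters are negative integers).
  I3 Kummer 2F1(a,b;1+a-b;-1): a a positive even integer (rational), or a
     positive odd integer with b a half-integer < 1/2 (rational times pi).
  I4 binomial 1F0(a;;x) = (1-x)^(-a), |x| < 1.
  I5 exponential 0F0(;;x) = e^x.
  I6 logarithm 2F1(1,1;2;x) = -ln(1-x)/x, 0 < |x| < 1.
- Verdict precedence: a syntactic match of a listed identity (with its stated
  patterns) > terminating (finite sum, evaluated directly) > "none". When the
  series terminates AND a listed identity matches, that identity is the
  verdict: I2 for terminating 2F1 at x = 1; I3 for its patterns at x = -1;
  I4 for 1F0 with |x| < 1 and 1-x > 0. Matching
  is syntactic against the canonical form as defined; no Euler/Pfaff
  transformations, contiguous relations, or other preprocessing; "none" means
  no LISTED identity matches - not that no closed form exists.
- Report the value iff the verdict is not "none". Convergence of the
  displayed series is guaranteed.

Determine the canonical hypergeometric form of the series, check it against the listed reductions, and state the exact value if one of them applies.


The series (x = 1) is 2F1: upper {-2/9, 1}, lower {34/9}, prefactor -1. Verdict: Gauss (I1, integer-parameter pattern) matches (x = 1: the Gamma ratio telescopes since c-a-b = 3 > 0 and a = 1 in Z>0). Sum: -25/27.

First insight: from the first term -1: the product of the first k integers (C = -1) is k!.
Term ratio: r(k) = 1 * (k-2/9) (k+1) / [(k+34/9) (k+1)] - rational in k, leading ratio 1; with t_0 = -1, classification follows.


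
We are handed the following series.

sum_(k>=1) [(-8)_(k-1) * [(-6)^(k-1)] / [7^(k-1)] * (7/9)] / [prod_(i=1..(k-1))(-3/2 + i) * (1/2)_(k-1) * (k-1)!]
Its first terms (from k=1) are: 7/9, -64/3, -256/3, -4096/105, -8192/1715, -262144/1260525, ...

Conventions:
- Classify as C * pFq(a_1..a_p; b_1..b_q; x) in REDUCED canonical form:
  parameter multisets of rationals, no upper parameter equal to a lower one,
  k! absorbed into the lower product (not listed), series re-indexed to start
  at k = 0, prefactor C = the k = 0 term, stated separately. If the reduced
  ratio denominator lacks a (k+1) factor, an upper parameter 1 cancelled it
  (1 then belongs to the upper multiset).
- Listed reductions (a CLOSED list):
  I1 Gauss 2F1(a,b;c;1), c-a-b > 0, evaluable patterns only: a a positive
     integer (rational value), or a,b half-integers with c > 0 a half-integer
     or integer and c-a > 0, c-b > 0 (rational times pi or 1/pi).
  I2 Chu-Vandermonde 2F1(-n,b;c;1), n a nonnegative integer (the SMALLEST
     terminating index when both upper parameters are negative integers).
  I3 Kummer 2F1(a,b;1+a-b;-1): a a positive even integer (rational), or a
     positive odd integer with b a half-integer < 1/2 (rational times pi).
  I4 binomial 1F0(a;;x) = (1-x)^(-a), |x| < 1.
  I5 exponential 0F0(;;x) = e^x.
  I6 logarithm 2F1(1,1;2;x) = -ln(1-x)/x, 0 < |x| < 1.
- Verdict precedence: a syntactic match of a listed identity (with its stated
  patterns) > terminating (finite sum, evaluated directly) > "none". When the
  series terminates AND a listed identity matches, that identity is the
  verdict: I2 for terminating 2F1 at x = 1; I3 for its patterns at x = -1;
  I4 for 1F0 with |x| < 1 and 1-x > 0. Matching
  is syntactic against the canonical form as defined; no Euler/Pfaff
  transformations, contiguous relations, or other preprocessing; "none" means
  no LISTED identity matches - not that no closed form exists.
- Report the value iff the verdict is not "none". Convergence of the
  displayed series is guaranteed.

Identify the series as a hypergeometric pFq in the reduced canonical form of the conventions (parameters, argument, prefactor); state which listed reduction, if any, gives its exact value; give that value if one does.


x = -6/7 here; the reduced form reads 1F2, upper {-8}, lower {-1/2, 1/2}, C = 7/9. Verdict: terminating - no listed pattern fits, but -8 in the upper list cuts the series at k = 8; direct evaluation. Value: -139145765648467763/928339773235875.

Key observation: x = (-6/7) and the lower running product (C = 7/9, x = -6/7) is a rising factorial.
Term ratio: r(k) = (-6/7) * (k-8) / [(k-1/2) (k+1/2) (k+1)] - rational in k, leading ratio (-6/7); with t_0 = 7/9, classification follows.


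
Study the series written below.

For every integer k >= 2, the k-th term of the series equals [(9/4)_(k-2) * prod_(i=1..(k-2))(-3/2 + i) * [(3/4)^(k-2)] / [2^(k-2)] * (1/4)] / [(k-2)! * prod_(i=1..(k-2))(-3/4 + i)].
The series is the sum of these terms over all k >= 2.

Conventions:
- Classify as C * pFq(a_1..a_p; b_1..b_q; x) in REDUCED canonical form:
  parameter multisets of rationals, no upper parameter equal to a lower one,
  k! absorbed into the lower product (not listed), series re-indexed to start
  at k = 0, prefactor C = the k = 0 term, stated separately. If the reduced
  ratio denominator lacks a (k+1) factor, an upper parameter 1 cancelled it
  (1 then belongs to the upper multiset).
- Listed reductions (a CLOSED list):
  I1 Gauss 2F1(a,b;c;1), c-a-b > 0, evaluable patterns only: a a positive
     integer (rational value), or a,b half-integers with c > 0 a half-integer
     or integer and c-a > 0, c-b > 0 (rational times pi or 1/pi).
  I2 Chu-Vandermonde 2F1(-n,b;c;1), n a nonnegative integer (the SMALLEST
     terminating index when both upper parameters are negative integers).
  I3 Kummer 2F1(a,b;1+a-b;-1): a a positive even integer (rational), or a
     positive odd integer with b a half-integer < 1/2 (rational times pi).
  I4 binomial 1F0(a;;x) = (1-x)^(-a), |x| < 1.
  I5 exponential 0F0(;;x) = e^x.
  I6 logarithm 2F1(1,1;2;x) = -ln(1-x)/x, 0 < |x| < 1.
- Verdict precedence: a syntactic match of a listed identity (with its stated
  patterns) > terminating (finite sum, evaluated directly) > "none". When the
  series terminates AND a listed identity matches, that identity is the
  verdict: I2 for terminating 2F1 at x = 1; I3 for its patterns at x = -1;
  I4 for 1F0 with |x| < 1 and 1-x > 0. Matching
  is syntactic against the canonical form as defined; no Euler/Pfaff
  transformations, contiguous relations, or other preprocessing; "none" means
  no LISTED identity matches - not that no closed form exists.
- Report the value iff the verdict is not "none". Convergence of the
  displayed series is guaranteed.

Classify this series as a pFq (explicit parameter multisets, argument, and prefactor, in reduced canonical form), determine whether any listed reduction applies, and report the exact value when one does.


At argument 3/8: a 2F1 with upper {-1/2, 9/4}, lower {1/4}, scaled by C = 1/4. Verdict: none. A 2F1 with upper {-1/2, 9/4} fits none of I1-I6 at x = 3/8; the sum runs forever.

Key observation: from the first term 1/4: the two k-th powers (C = 1/4, x = 3/8) combine into one argument.
Consecutive-term ratio: r(k) = (3/8) * (k-1/2) (k+9/4) / [(k+1/4) (k+1)] - rational in k. x = (3/8); t_0 = 1/4; negate the roots.


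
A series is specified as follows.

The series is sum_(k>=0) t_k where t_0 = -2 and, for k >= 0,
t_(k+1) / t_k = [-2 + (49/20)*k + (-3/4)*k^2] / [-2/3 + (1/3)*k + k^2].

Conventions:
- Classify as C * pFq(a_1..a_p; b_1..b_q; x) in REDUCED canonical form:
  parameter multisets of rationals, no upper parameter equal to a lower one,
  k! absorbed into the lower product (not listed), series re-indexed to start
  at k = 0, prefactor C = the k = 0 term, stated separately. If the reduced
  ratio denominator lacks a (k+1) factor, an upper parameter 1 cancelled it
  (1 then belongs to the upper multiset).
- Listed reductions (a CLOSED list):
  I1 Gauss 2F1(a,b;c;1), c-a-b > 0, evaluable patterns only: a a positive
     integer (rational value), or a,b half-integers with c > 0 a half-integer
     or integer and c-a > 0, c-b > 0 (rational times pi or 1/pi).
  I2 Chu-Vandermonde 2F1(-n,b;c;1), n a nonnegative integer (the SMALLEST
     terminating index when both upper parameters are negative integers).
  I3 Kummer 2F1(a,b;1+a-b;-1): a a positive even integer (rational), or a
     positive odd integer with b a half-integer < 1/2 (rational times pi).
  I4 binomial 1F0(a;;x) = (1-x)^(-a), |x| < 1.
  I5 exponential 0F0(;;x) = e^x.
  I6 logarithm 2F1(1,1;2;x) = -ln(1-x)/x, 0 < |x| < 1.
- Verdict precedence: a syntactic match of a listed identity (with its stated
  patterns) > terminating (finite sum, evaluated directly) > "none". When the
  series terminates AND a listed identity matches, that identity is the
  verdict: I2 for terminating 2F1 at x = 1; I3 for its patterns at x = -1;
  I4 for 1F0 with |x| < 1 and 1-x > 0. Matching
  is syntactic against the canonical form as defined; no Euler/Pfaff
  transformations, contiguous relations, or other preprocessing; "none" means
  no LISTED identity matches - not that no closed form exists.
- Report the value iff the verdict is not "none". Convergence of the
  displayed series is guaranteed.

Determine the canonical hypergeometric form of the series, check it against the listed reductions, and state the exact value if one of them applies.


The series (x = -3/4) is 2F1: upper {-5/3, -8/5}, lower {-2/3}, prefactor -2. Verdict: none (x = -3/4): each listed identity misses the multisets {-5/3, -8/5} ; {-2/3}.

The tell: from the first term -2: the expanded ratio factors over Q; C = -2, x = -3/4, roots give parameters.
Consecutive-term ratio: r(k) = (-3/4) * (k-5/3) (k-8/5) / [(k-2/3) (k+1)] - rational in k. x = (-3/4); t_0 = -2; negate the roots.


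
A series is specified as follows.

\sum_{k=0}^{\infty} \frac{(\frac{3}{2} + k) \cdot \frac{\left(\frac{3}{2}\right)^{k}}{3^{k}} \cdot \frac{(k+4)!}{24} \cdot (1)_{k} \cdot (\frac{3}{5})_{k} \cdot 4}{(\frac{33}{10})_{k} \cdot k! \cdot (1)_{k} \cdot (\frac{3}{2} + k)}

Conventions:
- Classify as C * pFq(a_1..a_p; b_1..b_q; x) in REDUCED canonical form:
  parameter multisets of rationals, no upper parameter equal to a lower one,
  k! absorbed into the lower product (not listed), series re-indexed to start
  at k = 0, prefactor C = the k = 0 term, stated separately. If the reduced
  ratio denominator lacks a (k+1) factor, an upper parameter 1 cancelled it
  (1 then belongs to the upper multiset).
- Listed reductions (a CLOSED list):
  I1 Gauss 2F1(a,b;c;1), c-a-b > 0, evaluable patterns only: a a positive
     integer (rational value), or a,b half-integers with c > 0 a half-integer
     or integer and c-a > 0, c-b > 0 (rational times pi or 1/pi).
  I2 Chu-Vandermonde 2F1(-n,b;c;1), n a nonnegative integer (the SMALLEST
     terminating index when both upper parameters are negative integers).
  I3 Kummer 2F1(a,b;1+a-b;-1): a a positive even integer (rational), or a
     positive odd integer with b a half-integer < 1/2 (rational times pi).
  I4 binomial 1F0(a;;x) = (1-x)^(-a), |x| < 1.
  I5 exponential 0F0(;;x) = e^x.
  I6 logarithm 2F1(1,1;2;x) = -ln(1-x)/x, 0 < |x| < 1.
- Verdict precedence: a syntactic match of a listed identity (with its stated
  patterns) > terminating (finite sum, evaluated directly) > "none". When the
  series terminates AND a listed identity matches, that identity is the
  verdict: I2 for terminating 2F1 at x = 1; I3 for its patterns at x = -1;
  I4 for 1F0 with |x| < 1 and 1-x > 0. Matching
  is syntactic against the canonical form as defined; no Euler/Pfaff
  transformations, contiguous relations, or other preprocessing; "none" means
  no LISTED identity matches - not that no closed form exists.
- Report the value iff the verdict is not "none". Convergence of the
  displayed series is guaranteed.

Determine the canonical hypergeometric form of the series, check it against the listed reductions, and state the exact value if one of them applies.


The series (x = \frac{1}{2}) is 2F1: upper {\frac{3}{5}, 5}, lower {\frac{33}{10}}, prefactor 4. Verdict: no listed reduction: x = \frac{1}{2} and upper {\frac{3}{5}, 5} fail every I1-I6 pattern.

Structural cue: x = \frac{1}{2} and the parameter 1 appears in both the upper and lower lists and cancels (alongside the other common factor).
Consecutive-term ratio: r(k) = \frac{1}{2} * (k+\frac{3}{5}) (k+5) / [(k+\frac{33}{10}) (k+1)] - rational; roots negated = parameters, x = \frac{1}{2}, C = 4.
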